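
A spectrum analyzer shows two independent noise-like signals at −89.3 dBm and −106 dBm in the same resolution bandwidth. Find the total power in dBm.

Convert to linear, add, convert back:
P₁ = 1.17×10⁻¹² W, P₂ = 2.51×10⁻¹⁴ W
P_tot = 1.20×10⁻¹² W → 10 log₁₀(P_tot / 10⁻³) = −89.2 dBm

−89.2 dBm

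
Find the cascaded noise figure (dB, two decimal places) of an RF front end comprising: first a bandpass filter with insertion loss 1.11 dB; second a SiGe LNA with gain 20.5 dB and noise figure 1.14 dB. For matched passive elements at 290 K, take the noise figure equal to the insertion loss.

Convert to linear (a loss of L dB is a gain of −L dB): F_i = 10^(NF_i/10), G_i = 10^(G_i,dB/10)
  Stage 1: F_1 = 10^(1.11/10) = 1.291, G_1 = 10^(−1.11/10) = 0.7745
  Stage 2: F_2 = 10^(1.14/10) = 1.300, G_2 = 10^(20.5/10) = 112.2
Friis cascade:
  F = 1.291 + (1.300 − 1)/0.7745 = 1.679
NF = 10 log₁₀(1.679) = 2.25 dB

2.25 dB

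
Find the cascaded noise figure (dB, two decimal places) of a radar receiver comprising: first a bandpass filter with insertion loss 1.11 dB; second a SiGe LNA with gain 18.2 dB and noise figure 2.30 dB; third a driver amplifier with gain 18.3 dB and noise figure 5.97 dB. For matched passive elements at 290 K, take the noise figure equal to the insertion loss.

3.52 dB

Convert to linear (a loss of L dB is a gain of −L dB): F_i = 10^(NF_i/10), G_i = 10^(G_i,dB/10)
  Stage 1: F_1 = 10^(1.11/10) = 1.291, G_1 = 10^(−1.11/10) = 0.7745
  Stage 2: F_2 = 10^(2.30/10) = 1.698, G_2 = 10^(18.2/10) = 66.07
  Stage 3: F_3 = 10^(5.97/10) = 3.954, G_3 = 10^(18.3/10) = 67.61
Friis cascade:
  F = 1.291 + (1.698 − 1)/0.7745 + (3.954 − 1)/51.17 = 2.251
NF = 10 log₁₀(2.251) = 3.52 dB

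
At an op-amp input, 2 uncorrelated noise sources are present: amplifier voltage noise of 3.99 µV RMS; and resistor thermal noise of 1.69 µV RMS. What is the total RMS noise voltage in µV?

Uncorrelated sources add in power (mean-square): V_tot = √(ΣV_i²)
V_tot = √[(3.99×10⁻⁶)² + (1.69×10⁻⁶)²] = 4.33×10⁻⁶ V = 4.33 µV

4.33 µV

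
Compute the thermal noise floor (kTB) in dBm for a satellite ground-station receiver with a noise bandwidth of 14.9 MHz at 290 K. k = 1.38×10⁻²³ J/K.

−102.2 dBm

P_n = kTB = 1.38×10⁻²³ × 290 × 1.49×10⁷ = 5.96×10⁻¹⁴ W
In dBm: 10 log₁₀(5.96×10⁻¹⁴ / 10⁻³) = −102.2 dBm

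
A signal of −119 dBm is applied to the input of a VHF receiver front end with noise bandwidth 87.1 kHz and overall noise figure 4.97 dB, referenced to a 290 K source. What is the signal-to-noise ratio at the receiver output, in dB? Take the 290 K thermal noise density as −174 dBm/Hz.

0.6 dB

Noise floor: N = −174 + 10 log₁₀(B) + NF
10 log₁₀(8.71×10⁴) = 49.4 dB
N = −174 + 49.4 + 4.97 = −119.63 dBm
SNR = P_sig − N = −119 − (−119.63) = 0.63 dB → 0.6 dB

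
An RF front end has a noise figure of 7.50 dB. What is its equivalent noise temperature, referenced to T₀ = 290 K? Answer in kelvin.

1341 K

F = 10^(7.50/10) = 5.62341
T_e = (F − 1)·T₀ = (5.62341 − 1) × 290 = 1341 K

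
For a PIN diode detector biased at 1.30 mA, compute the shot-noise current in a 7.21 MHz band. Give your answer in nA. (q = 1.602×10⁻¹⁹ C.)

54.8 nA

I_n = √(2qI·B)
2qI·B = 2 × 1.602×10⁻¹⁹ × 1.30×10⁻³ × 7.21×10⁶ = 3.00×10⁻¹⁵ A²
I_n = √(3.00×10⁻¹⁵) = 5.48×10⁻⁸ A = 54.8 nA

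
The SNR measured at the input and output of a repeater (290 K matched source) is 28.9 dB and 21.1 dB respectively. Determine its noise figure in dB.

7.8 dB

NF (dB) = SNR_in(dB) − SNR_out(dB) when the source is at T₀
NF = 28.9 − 21.1 = 7.8 dB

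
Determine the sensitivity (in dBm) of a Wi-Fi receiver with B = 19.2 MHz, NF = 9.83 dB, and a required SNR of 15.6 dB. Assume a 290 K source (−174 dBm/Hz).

−75.7 dBm

Sensitivity = −174 + 10 log₁₀(B) + NF + SNR_min
= −174 + 72.83 + 9.83 + 15.6
= −75.74 dBm → −75.7 dBm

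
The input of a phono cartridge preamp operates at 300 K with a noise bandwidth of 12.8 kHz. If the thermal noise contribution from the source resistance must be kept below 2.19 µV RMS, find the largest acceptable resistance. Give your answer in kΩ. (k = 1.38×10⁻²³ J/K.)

Johnson–Nyquist: V_n = √(4kTRB) ⇒ R = V_n² / (4kTB)
4kTB = 4 × 1.38×10⁻²³ × 300 × 1.28×10⁴ = 2.12×10⁻¹⁶
R = (2.19×10⁻⁶)² / 2.12×10⁻¹⁶ = 2.26×10⁴ Ω = 22.6 kΩ

22.6 kΩ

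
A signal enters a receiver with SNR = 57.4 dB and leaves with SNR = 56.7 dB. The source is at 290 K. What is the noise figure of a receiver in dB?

NF (dB) = SNR_in(dB) − SNR_out(dB) when the source is at T₀
NF = 57.4 − 56.7 = 0.7 dB

0.7 dB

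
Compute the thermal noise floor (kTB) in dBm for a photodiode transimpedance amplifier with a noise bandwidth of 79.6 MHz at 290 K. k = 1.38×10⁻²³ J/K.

−95.0 dBm

P_n = kTB = 1.38×10⁻²³ × 290 × 7.96×10⁷ = 3.19×10⁻¹³ W
In dBm: 10 log₁₀(3.19×10⁻¹³ / 10⁻³) = −95.0 dBm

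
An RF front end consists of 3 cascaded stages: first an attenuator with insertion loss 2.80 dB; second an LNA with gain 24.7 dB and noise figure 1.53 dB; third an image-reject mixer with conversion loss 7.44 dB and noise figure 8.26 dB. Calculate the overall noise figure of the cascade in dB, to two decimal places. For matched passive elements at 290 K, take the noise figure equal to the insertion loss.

4.39 dB

Convert to linear (a loss of L dB is a gain of −L dB): F_i = 10^(NF_i/10), G_i = 10^(G_i,dB/10)
  Stage 1: F_1 = 10^(2.80/10) = 1.905, G_1 = 10^(−2.80/10) = 0.5248
  Stage 2: F_2 = 10^(1.53/10) = 1.422, G_2 = 10^(24.7/10) = 295.1
  Stage 3: F_3 = 10^(8.26/10) = 6.699, G_3 = 10^(−7.44/10) = 0.1803
Friis cascade:
  F = 1.905 + (1.422 − 1)/0.5248 + (6.699 − 1)/154.9 = 2.747
NF = 10 log₁₀(2.747) = 4.39 dB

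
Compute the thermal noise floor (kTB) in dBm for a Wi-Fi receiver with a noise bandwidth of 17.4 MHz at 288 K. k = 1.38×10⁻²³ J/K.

−101.6 dBm

P_n = kTB = 1.38×10⁻²³ × 288 × 1.74×10⁷ = 6.92×10⁻¹⁴ W
In dBm: 10 log₁₀(6.92×10⁻¹⁴ / 10⁻³) = −101.6 dBm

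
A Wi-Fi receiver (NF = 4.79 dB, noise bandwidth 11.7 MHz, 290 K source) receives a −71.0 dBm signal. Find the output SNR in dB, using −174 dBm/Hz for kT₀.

27.5 dB

Noise floor: N = −174 + 10 log₁₀(B) + NF
10 log₁₀(1.17×10⁷) = 70.68 dB
N = −174 + 70.68 + 4.79 = −98.53 dBm
SNR = P_sig − N = −71.0 − (−98.53) = 27.53 dB → 27.5 dB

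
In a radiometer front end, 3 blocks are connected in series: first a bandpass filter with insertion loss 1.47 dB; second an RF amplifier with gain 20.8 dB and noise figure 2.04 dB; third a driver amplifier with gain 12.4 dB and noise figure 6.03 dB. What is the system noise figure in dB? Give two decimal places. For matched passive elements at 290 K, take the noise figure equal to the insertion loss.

3.58 dB

Convert to linear (a loss of L dB is a gain of −L dB): F_i = 10^(NF_i/10), G_i = 10^(G_i,dB/10)
  Stage 1: F_1 = 10^(1.47/10) = 1.403, G_1 = 10^(−1.47/10) = 0.7129
  Stage 2: F_2 = 10^(2.04/10) = 1.600, G_2 = 10^(20.8/10) = 120.2
  Stage 3: F_3 = 10^(6.03/10) = 4.009, G_3 = 10^(12.4/10) = 17.38
Friis cascade:
  F = 1.403 + (1.600 − 1)/0.7129 + (4.009 − 1)/85.70 = 2.279
NF = 10 log₁₀(2.279) = 3.58 dB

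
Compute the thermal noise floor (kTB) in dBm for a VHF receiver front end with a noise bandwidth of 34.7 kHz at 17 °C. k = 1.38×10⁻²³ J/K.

T = 17 °C + 273.15 = 290.15 K
P_n = kTB = 1.38×10⁻²³ × 290.15 × 3.47×10⁴ = 1.39×10⁻¹⁶ W
In dBm: 10 log₁₀(1.39×10⁻¹⁶ / 10⁻³) = −128.6 dBm

−128.6 dBm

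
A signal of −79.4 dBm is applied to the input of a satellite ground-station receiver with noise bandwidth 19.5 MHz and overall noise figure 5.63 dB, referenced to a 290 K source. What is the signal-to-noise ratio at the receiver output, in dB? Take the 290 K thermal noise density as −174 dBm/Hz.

Noise floor: N = −174 + 10 log₁₀(B) + NF
10 log₁₀(1.95×10⁷) = 72.9 dB
N = −174 + 72.9 + 5.63 = −95.47 dBm
SNR = P_sig − N = −79.4 − (−95.47) = 16.07 dB → 16.1 dB

16.1 dB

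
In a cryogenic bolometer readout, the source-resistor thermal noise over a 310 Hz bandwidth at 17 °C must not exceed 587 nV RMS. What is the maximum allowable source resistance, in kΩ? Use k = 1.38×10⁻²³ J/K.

69.4 kΩ

T = 17 °C + 273.15 = 290.15 K
Johnson–Nyquist: V_n = √(4kTRB) ⇒ R = V_n² / (4kTB)
4kTB = 4 × 1.38×10⁻²³ × 290.15 × 3.10×10² = 4.97×10⁻¹⁸
R = (5.87×10⁻⁷)² / 4.97×10⁻¹⁸ = 6.94×10⁴ Ω = 69.4 kΩ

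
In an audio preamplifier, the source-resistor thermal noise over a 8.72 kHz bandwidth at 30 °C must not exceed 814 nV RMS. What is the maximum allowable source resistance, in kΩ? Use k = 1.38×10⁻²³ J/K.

4.54 kΩ

T = 30 °C + 273.15 = 303.15 K
Johnson–Nyquist: V_n = √(4kTRB) ⇒ R = V_n² / (4kTB)
4kTB = 4 × 1.38×10⁻²³ × 303.15 × 8.72×10³ = 1.46×10⁻¹⁶
R = (8.14×10⁻⁷)² / 1.46×10⁻¹⁶ = 4.54×10³ Ω = 4.54 kΩ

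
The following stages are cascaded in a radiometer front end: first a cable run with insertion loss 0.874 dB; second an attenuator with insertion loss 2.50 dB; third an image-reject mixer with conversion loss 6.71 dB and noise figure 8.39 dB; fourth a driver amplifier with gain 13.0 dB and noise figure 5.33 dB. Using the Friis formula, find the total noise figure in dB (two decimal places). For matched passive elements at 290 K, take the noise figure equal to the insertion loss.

15.98 dB

Convert to linear (a loss of L dB is a gain of −L dB): F_i = 10^(NF_i/10), G_i = 10^(G_i,dB/10)
  Stage 1: F_1 = 10^(0.874/10) = 1.223, G_1 = 10^(−0.874/10) = 0.8177
  Stage 2: F_2 = 10^(2.50/10) = 1.778, G_2 = 10^(−2.50/10) = 0.5623
  Stage 3: F_3 = 10^(8.39/10) = 6.902, G_3 = 10^(−6.71/10) = 0.2133
  Stage 4: F_4 = 10^(5.33/10) = 3.412, G_4 = 10^(13.0/10) = 19.95
Friis cascade:
  F = 1.223 + (1.778 − 1)/0.8177 + (6.902 − 1)/0.4598 + (3.412 − 1)/0.09808 = 39.60
NF = 10 log₁₀(39.60) = 15.98 dB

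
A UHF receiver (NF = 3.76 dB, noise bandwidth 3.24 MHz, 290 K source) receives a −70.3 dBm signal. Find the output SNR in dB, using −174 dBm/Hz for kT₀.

Noise floor: N = −174 + 10 log₁₀(B) + NF
10 log₁₀(3.24×10⁶) = 65.11 dB
N = −174 + 65.11 + 3.76 = −105.13 dBm
SNR = P_sig − N = −70.3 − (−105.13) = 34.83 dB → 34.8 dB

34.8 dB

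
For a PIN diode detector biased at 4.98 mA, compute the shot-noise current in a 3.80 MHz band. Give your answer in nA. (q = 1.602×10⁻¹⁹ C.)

I_n = √(2qI·B)
2qI·B = 2 × 1.602×10⁻¹⁹ × 4.98×10⁻³ × 3.80×10⁶ = 6.06×10⁻¹⁵ A²
I_n = √(6.06×10⁻¹⁵) = 7.79×10⁻⁸ A = 77.9 nA

77.9 nA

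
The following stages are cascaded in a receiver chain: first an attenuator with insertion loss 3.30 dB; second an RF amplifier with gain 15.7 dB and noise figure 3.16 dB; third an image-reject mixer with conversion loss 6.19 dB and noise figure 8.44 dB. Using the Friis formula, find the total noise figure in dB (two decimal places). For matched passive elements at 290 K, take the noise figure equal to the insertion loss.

6.79 dB

Convert to linear (a loss of L dB is a gain of −L dB): F_i = 10^(NF_i/10), G_i = 10^(G_i,dB/10)
  Stage 1: F_1 = 10^(3.30/10) = 2.138, G_1 = 10^(−3.30/10) = 0.4677
  Stage 2: F_2 = 10^(3.16/10) = 2.070, G_2 = 10^(15.7/10) = 37.15
  Stage 3: F_3 = 10^(8.44/10) = 6.982, G_3 = 10^(−6.19/10) = 0.2404
Friis cascade:
  F = 2.138 + (2.070 − 1)/0.4677 + (6.982 − 1)/17.38 = 4.770
NF = 10 log₁₀(4.770) = 6.79 dB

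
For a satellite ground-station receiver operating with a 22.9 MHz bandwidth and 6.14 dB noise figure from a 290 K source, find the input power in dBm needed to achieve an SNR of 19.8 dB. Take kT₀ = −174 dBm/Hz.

Sensitivity = −174 + 10 log₁₀(B) + NF + SNR_min
= −174 + 73.6 + 6.14 + 19.8
= −74.46 dBm → −74.5 dBm

−74.5 dBm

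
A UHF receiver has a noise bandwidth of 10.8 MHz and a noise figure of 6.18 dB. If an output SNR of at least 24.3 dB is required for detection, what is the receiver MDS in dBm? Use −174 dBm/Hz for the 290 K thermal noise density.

Sensitivity = −174 + 10 log₁₀(B) + NF + SNR_min
= −174 + 70.33 + 6.18 + 24.3
= −73.19 dBm → −73.2 dBm

−73.2 dBm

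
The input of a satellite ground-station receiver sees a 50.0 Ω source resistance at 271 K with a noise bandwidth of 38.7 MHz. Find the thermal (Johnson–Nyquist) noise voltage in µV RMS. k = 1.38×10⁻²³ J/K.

5.38 µV

V_n = √(4kTRB)
4kTRB = 4 × 1.38×10⁻²³ × 271 × 5.00×10¹ × 3.87×10⁷ = 2.89×10⁻¹¹ V²
V_n = √(2.89×10⁻¹¹) = 5.38×10⁻⁶ V = 5.38 µV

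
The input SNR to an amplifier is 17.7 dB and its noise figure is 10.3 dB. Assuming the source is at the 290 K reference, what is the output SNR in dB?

7.4 dB

By definition F = SNR_in/SNR_out, so in dB: SNR_out = SNR_in − NF
SNR_out = 17.7 − 10.3 = 7.4 dB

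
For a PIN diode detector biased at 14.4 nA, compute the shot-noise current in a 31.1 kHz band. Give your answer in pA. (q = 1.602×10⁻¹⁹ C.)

I_n = √(2qI·B)
2qI·B = 2 × 1.602×10⁻¹⁹ × 1.44×10⁻⁸ × 3.11×10⁴ = 1.43×10⁻²² A²
I_n = √(1.43×10⁻²²) = 1.20×10⁻¹¹ A = 12.0 pA

12.0 pA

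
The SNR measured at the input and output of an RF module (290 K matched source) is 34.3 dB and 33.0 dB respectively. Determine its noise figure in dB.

NF (dB) = SNR_in(dB) − SNR_out(dB) when the source is at T₀
NF = 34.3 − 33.0 = 1.3 dB

1.3 dB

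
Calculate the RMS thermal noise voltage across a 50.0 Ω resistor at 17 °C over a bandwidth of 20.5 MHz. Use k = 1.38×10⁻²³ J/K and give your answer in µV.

4.05 µV

T = 17 °C + 273.15 = 290.15 K
V_n = √(4kTRB)
4kTRB = 4 × 1.38×10⁻²³ × 290.15 × 5.00×10¹ × 2.05×10⁷ = 1.64×10⁻¹¹ V²
V_n = √(1.64×10⁻¹¹) = 4.05×10⁻⁶ V = 4.05 µV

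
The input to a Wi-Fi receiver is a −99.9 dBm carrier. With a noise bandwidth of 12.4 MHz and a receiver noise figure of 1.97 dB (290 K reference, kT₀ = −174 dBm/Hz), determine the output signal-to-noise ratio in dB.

1.2 dB

Noise floor: N = −174 + 10 log₁₀(B) + NF
10 log₁₀(1.24×10⁷) = 70.93 dB
N = −174 + 70.93 + 1.97 = −101.10 dBm
SNR = P_sig − N = −99.9 − (−101.10) = 1.20 dB → 1.2 dB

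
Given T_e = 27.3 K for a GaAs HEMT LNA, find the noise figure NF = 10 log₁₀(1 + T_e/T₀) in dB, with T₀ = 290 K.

0.391 dB

F = 1 + T_e/T₀ = 1 + 27.3/290 = 1.09414
NF = 10 log₁₀(1.09414) = 0.391 dB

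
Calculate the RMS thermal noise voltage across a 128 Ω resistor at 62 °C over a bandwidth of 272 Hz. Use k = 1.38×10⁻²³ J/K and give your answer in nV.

T = 62 °C + 273.15 = 335.15 K
V_n = √(4kTRB)
4kTRB = 4 × 1.38×10⁻²³ × 335.15 × 1.28×10² × 2.72×10² = 6.44×10⁻¹⁶ V²
V_n = √(6.44×10⁻¹⁶) = 2.54×10⁻⁸ V = 25.4 nV

25.4 nV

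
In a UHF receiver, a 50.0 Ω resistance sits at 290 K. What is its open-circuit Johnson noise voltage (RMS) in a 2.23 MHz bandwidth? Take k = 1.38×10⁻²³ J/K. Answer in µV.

1.34 µV

V_n = √(4kTRB)
4kTRB = 4 × 1.38×10⁻²³ × 290 × 5.00×10¹ × 2.23×10⁶ = 1.78×10⁻¹² V²
V_n = √(1.78×10⁻¹²) = 1.34×10⁻⁶ V = 1.34 µV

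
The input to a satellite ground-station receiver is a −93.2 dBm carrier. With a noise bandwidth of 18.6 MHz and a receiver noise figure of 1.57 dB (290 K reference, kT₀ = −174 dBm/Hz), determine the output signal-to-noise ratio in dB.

Noise floor: N = −174 + 10 log₁₀(B) + NF
10 log₁₀(1.86×10⁷) = 72.7 dB
N = −174 + 72.7 + 1.57 = −99.73 dBm
SNR = P_sig − N = −93.2 − (−99.73) = 6.53 dB → 6.5 dB

6.5 dB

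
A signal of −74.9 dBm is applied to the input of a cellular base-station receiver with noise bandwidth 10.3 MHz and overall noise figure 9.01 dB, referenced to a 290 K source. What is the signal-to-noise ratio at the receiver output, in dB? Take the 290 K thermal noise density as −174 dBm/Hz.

20.0 dB

Noise floor: N = −174 + 10 log₁₀(B) + NF
10 log₁₀(1.03×10⁷) = 70.13 dB
N = −174 + 70.13 + 9.01 = −94.86 dBm
SNR = P_sig − N = −74.9 − (−94.86) = 19.96 dB → 20.0 dB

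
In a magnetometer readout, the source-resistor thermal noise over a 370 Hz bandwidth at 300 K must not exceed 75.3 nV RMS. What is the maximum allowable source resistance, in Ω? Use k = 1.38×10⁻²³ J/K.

925 Ω

Johnson–Nyquist: V_n = √(4kTRB) ⇒ R = V_n² / (4kTB)
4kTB = 4 × 1.38×10⁻²³ × 300 × 3.70×10² = 6.13×10⁻¹⁸
R = (7.53×10⁻⁸)² / 6.13×10⁻¹⁸ = 9.25×10² Ω = 925 Ω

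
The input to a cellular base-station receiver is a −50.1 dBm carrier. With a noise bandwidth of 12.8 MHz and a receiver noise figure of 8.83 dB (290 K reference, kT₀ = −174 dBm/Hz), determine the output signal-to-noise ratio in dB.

Noise floor: N = −174 + 10 log₁₀(B) + NF
10 log₁₀(1.28×10⁷) = 71.07 dB
N = −174 + 71.07 + 8.83 = −94.10 dBm
SNR = P_sig − N = −50.1 − (−94.10) = 44.00 dB → 44.0 dB

44.0 dB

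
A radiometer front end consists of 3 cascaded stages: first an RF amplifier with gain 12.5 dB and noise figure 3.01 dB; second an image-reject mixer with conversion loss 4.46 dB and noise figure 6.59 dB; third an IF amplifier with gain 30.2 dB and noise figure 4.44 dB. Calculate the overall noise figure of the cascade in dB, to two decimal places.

3.94 dB

Convert to linear (a loss of L dB is a gain of −L dB): F_i = 10^(NF_i/10), G_i = 10^(G_i,dB/10)
  Stage 1: F_1 = 10^(3.01/10) = 2.000, G_1 = 10^(12.5/10) = 17.78
  Stage 2: F_2 = 10^(6.59/10) = 4.560, G_2 = 10^(−4.46/10) = 0.3581
  Stage 3: F_3 = 10^(4.44/10) = 2.780, G_3 = 10^(30.2/10) = 1047
Friis cascade:
  F = 2.000 + (4.560 − 1)/17.78 + (2.780 − 1)/6.368 = 2.480
NF = 10 log₁₀(2.480) = 3.94 dB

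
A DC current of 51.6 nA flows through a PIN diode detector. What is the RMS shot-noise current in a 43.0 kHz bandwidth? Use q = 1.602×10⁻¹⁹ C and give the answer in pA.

I_n = √(2qI·B)
2qI·B = 2 × 1.602×10⁻¹⁹ × 5.16×10⁻⁸ × 4.30×10⁴ = 7.11×10⁻²² A²
I_n = √(7.11×10⁻²²) = 2.67×10⁻¹¹ A = 26.7 pA

26.7 pA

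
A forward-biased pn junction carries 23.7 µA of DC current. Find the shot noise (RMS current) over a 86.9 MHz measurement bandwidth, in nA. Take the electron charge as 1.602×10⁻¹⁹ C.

25.7 nA

I_n = √(2qI·B)
2qI·B = 2 × 1.602×10⁻¹⁹ × 2.37×10⁻⁵ × 8.69×10⁷ = 6.60×10⁻¹⁶ A²
I_n = √(6.60×10⁻¹⁶) = 2.57×10⁻⁸ A = 25.7 nA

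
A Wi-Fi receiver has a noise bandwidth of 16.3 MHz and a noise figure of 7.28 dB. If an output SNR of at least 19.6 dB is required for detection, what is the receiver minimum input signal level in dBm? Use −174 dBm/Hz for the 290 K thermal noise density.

Sensitivity = −174 + 10 log₁₀(B) + NF + SNR_min
= −174 + 72.12 + 7.28 + 19.6
= −75.00 dBm → −75.0 dBm

−75.0 dBm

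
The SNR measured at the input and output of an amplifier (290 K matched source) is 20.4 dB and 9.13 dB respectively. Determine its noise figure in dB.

NF (dB) = SNR_in(dB) − SNR_out(dB) when the source is at T₀
NF = 20.4 − 9.13 = 11.27 dB

11.27 dB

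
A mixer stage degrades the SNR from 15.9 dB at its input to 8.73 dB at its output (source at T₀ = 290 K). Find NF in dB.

7.17 dB

NF (dB) = SNR_in(dB) − SNR_out(dB) when the source is at T₀
NF = 15.9 − 8.73 = 7.17 dB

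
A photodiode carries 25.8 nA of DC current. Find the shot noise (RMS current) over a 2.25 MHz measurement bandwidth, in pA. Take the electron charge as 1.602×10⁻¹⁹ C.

I_n = √(2qI·B)
2qI·B = 2 × 1.602×10⁻¹⁹ × 2.58×10⁻⁸ × 2.25×10⁶ = 1.86×10⁻²⁰ A²
I_n = √(1.86×10⁻²⁰) = 1.36×10⁻¹⁰ A = 136 pA

136 pA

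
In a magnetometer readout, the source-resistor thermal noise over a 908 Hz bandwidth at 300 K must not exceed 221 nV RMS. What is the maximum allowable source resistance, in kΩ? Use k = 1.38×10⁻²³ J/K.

3.25 kΩ

Johnson–Nyquist: V_n = √(4kTRB) ⇒ R = V_n² / (4kTB)
4kTB = 4 × 1.38×10⁻²³ × 300 × 9.08×10² = 1.50×10⁻¹⁷
R = (2.21×10⁻⁷)² / 1.50×10⁻¹⁷ = 3.25×10³ Ω = 3.25 kΩ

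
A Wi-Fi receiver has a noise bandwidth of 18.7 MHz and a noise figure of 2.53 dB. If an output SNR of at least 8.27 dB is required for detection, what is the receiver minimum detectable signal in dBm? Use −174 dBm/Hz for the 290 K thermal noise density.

Sensitivity = −174 + 10 log₁₀(B) + NF + SNR_min
= −174 + 72.72 + 2.53 + 8.27
= −90.48 dBm → −90.5 dBm

−90.5 dBm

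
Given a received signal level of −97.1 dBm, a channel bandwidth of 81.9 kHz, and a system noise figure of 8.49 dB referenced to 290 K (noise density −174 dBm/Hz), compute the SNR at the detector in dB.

19.3 dB

Noise floor: N = −174 + 10 log₁₀(B) + NF
10 log₁₀(8.19×10⁴) = 49.13 dB
N = −174 + 49.13 + 8.49 = −116.38 dBm
SNR = P_sig − N = −97.1 − (−116.38) = 19.28 dB → 19.3 dB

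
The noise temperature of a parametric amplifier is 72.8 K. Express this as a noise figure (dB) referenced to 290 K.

0.973 dB

F = 1 + T_e/T₀ = 1 + 72.8/290 = 1.25103
NF = 10 log₁₀(1.25103) = 0.973 dB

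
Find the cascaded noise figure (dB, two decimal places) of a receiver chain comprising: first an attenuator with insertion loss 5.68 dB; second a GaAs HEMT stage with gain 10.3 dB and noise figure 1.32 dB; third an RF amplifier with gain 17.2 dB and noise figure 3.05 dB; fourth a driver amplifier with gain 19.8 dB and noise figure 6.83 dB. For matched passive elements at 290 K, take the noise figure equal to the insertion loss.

7.31 dB

Convert to linear (a loss of L dB is a gain of −L dB): F_i = 10^(NF_i/10), G_i = 10^(G_i,dB/10)
  Stage 1: F_1 = 10^(5.68/10) = 3.698, G_1 = 10^(−5.68/10) = 0.2704
  Stage 2: F_2 = 10^(1.32/10) = 1.355, G_2 = 10^(10.3/10) = 10.72
  Stage 3: F_3 = 10^(3.05/10) = 2.018, G_3 = 10^(17.2/10) = 52.48
  Stage 4: F_4 = 10^(6.83/10) = 4.819, G_4 = 10^(19.8/10) = 95.50
Friis cascade:
  F = 3.698 + (1.355 − 1)/0.2704 + (2.018 − 1)/2.897 + (4.819 − 1)/152.1 = 5.388
NF = 10 log₁₀(5.388) = 7.31 dB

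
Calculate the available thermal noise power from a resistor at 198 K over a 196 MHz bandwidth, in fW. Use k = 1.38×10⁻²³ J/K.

536 fW

P_n = kTB = 1.38×10⁻²³ × 198 × 1.96×10⁸ = 5.36×10⁻¹³ W = 536 fW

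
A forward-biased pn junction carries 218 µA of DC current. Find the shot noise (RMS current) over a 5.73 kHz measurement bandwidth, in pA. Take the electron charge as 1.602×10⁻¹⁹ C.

633 pA

I_n = √(2qI·B)
2qI·B = 2 × 1.602×10⁻¹⁹ × 2.18×10⁻⁴ × 5.73×10³ = 4.00×10⁻¹⁹ A²
I_n = √(4.00×10⁻¹⁹) = 6.33×10⁻¹⁰ A = 633 pA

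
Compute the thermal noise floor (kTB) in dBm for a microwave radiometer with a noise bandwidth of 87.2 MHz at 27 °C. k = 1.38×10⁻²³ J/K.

T = 27 °C + 273.15 = 300.15 K
P_n = kTB = 1.38×10⁻²³ × 300.15 × 8.72×10⁷ = 3.61×10⁻¹³ W
In dBm: 10 log₁₀(3.61×10⁻¹³ / 10⁻³) = −94.4 dBm

−94.4 dBm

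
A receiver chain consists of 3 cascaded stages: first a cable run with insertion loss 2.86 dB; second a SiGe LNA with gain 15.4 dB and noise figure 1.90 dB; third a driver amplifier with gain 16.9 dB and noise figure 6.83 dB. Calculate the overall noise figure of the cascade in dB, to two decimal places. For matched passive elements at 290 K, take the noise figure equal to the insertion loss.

Convert to linear (a loss of L dB is a gain of −L dB): F_i = 10^(NF_i/10), G_i = 10^(G_i,dB/10)
  Stage 1: F_1 = 10^(2.86/10) = 1.932, G_1 = 10^(−2.86/10) = 0.5176
  Stage 2: F_2 = 10^(1.90/10) = 1.549, G_2 = 10^(15.4/10) = 34.67
  Stage 3: F_3 = 10^(6.83/10) = 4.819, G_3 = 10^(16.9/10) = 48.98
Friis cascade:
  F = 1.932 + (1.549 − 1)/0.5176 + (4.819 − 1)/17.95 = 3.205
NF = 10 log₁₀(3.205) = 5.06 dB

5.06 dB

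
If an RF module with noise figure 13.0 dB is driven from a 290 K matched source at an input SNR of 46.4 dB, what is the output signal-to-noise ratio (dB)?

33.4 dB

By definition F = SNR_in/SNR_out, so in dB: SNR_out = SNR_in − NF
SNR_out = 46.4 − 13.0 = 33.4 dB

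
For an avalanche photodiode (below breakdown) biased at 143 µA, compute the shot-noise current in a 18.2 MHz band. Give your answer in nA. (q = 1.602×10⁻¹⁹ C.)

28.9 nA

I_n = √(2qI·B)
2qI·B = 2 × 1.602×10⁻¹⁹ × 1.43×10⁻⁴ × 1.82×10⁷ = 8.34×10⁻¹⁶ A²
I_n = √(8.34×10⁻¹⁶) = 2.89×10⁻⁸ A = 28.9 nA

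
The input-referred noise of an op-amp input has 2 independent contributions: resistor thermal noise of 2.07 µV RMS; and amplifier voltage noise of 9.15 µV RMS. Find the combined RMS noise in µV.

9.38 µV

Uncorrelated sources add in power (mean-square): V_tot = √(ΣV_i²)
V_tot = √[(2.07×10⁻⁶)² + (9.15×10⁻⁶)²] = 9.38×10⁻⁶ V = 9.38 µV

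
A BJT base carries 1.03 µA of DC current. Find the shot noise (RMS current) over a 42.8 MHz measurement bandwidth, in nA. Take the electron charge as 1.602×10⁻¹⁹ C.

I_n = √(2qI·B)
2qI·B = 2 × 1.602×10⁻¹⁹ × 1.03×10⁻⁶ × 4.28×10⁷ = 1.41×10⁻¹⁷ A²
I_n = √(1.41×10⁻¹⁷) = 3.76×10⁻⁹ A = 3.76 nA

3.76 nA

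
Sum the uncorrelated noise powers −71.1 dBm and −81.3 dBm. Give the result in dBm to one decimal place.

Convert to linear, add, convert back:
P₁ = 7.76×10⁻¹¹ W, P₂ = 7.41×10⁻¹² W
P_tot = 8.50×10⁻¹¹ W → 10 log₁₀(P_tot / 10⁻³) = −70.7 dBm

−70.7 dBm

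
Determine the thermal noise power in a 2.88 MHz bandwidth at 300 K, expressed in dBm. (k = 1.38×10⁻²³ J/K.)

−109.2 dBm

P_n = kTB = 1.38×10⁻²³ × 300 × 2.88×10⁶ = 1.19×10⁻¹⁴ W
In dBm: 10 log₁₀(1.19×10⁻¹⁴ / 10⁻³) = −109.2 dBm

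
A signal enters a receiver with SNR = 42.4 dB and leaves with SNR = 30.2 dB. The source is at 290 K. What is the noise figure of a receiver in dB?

NF (dB) = SNR_in(dB) − SNR_out(dB) when the source is at T₀
NF = 42.4 − 30.2 = 12.2 dB

12.2 dB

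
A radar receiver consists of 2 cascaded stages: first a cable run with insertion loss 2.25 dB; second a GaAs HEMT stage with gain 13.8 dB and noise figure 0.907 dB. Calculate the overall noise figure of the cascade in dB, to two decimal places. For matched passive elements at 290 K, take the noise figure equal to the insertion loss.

3.16 dB

Convert to linear (a loss of L dB is a gain of −L dB): F_i = 10^(NF_i/10), G_i = 10^(G_i,dB/10)
  Stage 1: F_1 = 10^(2.25/10) = 1.679, G_1 = 10^(−2.25/10) = 0.5957
  Stage 2: F_2 = 10^(0.907/10) = 1.232, G_2 = 10^(13.8/10) = 23.99
Friis cascade:
  F = 1.679 + (1.232 − 1)/0.5957 = 2.069
NF = 10 log₁₀(2.069) = 3.16 dB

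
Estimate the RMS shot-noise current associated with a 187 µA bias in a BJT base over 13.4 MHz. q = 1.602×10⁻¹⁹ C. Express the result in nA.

I_n = √(2qI·B)
2qI·B = 2 × 1.602×10⁻¹⁹ × 1.87×10⁻⁴ × 1.34×10⁷ = 8.03×10⁻¹⁶ A²
I_n = √(8.03×10⁻¹⁶) = 2.83×10⁻⁸ A = 28.3 nA

28.3 nA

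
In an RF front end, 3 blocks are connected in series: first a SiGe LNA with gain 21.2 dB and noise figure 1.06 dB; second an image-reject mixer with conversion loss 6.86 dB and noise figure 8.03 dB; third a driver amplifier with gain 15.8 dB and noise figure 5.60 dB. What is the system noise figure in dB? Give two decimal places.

1.50 dB

Convert to linear (a loss of L dB is a gain of −L dB): F_i = 10^(NF_i/10), G_i = 10^(G_i,dB/10)
  Stage 1: F_1 = 10^(1.06/10) = 1.276, G_1 = 10^(21.2/10) = 131.8
  Stage 2: F_2 = 10^(8.03/10) = 6.353, G_2 = 10^(−6.86/10) = 0.2061
  Stage 3: F_3 = 10^(5.60/10) = 3.631, G_3 = 10^(15.8/10) = 38.02
Friis cascade:
  F = 1.276 + (6.353 − 1)/131.8 + (3.631 − 1)/27.16 = 1.414
NF = 10 log₁₀(1.414) = 1.50 dB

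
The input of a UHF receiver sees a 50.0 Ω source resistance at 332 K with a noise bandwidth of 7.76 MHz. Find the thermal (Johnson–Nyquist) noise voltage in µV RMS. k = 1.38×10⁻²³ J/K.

2.67 µV

V_n = √(4kTRB)
4kTRB = 4 × 1.38×10⁻²³ × 332 × 5.00×10¹ × 7.76×10⁶ = 7.11×10⁻¹² V²
V_n = √(7.11×10⁻¹²) = 2.67×10⁻⁶ V = 2.67 µV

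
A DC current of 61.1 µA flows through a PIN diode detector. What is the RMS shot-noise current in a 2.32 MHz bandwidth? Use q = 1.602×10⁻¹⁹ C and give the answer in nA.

I_n = √(2qI·B)
2qI·B = 2 × 1.602×10⁻¹⁹ × 6.11×10⁻⁵ × 2.32×10⁶ = 4.54×10⁻¹⁷ A²
I_n = √(4.54×10⁻¹⁷) = 6.74×10⁻⁹ A = 6.74 nA

6.74 nA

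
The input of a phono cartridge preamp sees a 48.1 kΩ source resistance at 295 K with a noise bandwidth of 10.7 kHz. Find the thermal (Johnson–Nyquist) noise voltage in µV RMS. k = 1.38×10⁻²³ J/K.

V_n = √(4kTRB)
4kTRB = 4 × 1.38×10⁻²³ × 295 × 4.81×10⁴ × 1.07×10⁴ = 8.38×10⁻¹² V²
V_n = √(8.38×10⁻¹²) = 2.89×10⁻⁶ V = 2.89 µV

2.89 µV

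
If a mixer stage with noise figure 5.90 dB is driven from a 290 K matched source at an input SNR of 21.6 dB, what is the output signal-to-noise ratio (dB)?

15.70 dB

By definition F = SNR_in/SNR_out, so in dB: SNR_out = SNR_in − NF
SNR_out = 21.6 − 5.90 = 15.70 dB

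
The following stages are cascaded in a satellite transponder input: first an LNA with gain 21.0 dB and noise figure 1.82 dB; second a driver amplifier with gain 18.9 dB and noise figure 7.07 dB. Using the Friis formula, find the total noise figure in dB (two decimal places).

1.91 dB

Convert to linear (a loss of L dB is a gain of −L dB): F_i = 10^(NF_i/10), G_i = 10^(G_i,dB/10)
  Stage 1: F_1 = 10^(1.82/10) = 1.521, G_1 = 10^(21.0/10) = 125.9
  Stage 2: F_2 = 10^(7.07/10) = 5.093, G_2 = 10^(18.9/10) = 77.62
Friis cascade:
  F = 1.521 + (5.093 − 1)/125.9 = 1.553
NF = 10 log₁₀(1.553) = 1.91 dB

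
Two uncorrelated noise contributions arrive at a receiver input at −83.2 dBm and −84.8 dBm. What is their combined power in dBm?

−80.9 dBm

Convert to linear, add, convert back:
P₁ = 4.79×10⁻¹² W, P₂ = 3.31×10⁻¹² W
P_tot = 8.10×10⁻¹² W → 10 log₁₀(P_tot / 10⁻³) = −80.9 dBm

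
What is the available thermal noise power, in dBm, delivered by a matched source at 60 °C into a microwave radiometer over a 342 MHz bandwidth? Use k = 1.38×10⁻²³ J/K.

−88.0 dBm

T = 60 °C + 273.15 = 333.15 K
P_n = kTB = 1.38×10⁻²³ × 333.15 × 3.42×10⁸ = 1.57×10⁻¹² W
In dBm: 10 log₁₀(1.57×10⁻¹² / 10⁻³) = −88.0 dBm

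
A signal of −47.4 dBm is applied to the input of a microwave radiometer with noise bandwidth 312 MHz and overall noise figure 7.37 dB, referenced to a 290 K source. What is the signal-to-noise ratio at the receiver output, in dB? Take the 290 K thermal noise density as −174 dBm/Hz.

Noise floor: N = −174 + 10 log₁₀(B) + NF
10 log₁₀(3.12×10⁸) = 84.94 dB
N = −174 + 84.94 + 7.37 = −81.69 dBm
SNR = P_sig − N = −47.4 − (−81.69) = 34.29 dB → 34.3 dB

34.3 dB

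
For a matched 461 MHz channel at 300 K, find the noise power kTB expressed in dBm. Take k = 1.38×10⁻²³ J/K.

P_n = kTB = 1.38×10⁻²³ × 300 × 4.61×10⁸ = 1.91×10⁻¹² W
In dBm: 10 log₁₀(1.91×10⁻¹² / 10⁻³) = −87.2 dBm

−87.2 dBm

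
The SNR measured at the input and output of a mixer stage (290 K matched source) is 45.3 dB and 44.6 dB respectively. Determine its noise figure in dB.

NF (dB) = SNR_in(dB) − SNR_out(dB) when the source is at T₀
NF = 45.3 − 44.6 = 0.7 dB

0.7 dB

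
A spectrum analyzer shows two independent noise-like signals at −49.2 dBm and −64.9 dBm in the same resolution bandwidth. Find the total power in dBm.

−49.1 dBm

Convert to linear, add, convert back:
P₁ = 1.20×10⁻⁸ W, P₂ = 3.24×10⁻¹⁰ W
P_tot = 1.23×10⁻⁸ W → 10 log₁₀(P_tot / 10⁻³) = −49.1 dBm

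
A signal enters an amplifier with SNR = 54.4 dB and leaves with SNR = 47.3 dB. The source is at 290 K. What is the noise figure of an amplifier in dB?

7.1 dB

NF (dB) = SNR_in(dB) − SNR_out(dB) when the source is at T₀
NF = 54.4 − 47.3 = 7.1 dB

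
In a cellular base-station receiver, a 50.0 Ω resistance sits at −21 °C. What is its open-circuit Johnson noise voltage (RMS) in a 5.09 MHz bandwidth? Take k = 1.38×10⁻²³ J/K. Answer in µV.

T = −21 °C + 273.15 = 252.15 K
V_n = √(4kTRB)
4kTRB = 4 × 1.38×10⁻²³ × 252.15 × 5.00×10¹ × 5.09×10⁶ = 3.54×10⁻¹² V²
V_n = √(3.54×10⁻¹²) = 1.88×10⁻⁶ V = 1.88 µV

1.88 µV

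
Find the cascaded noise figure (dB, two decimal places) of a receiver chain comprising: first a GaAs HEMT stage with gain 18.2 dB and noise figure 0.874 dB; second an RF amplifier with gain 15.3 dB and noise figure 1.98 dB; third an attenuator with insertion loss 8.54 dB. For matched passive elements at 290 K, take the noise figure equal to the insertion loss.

0.91 dB

Convert to linear (a loss of L dB is a gain of −L dB): F_i = 10^(NF_i/10), G_i = 10^(G_i,dB/10)
  Stage 1: F_1 = 10^(0.874/10) = 1.223, G_1 = 10^(18.2/10) = 66.07
  Stage 2: F_2 = 10^(1.98/10) = 1.578, G_2 = 10^(15.3/10) = 33.88
  Stage 3: F_3 = 10^(8.54/10) = 7.145, G_3 = 10^(−8.54/10) = 0.1400
Friis cascade:
  F = 1.223 + (1.578 − 1)/66.07 + (7.145 − 1)/2239 = 1.234
NF = 10 log₁₀(1.234) = 0.91 dB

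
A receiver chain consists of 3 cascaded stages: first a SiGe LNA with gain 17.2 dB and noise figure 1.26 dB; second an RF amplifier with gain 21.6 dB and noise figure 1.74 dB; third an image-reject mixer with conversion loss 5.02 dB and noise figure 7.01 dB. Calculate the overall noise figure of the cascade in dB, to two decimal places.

1.29 dB

Convert to linear (a loss of L dB is a gain of −L dB): F_i = 10^(NF_i/10), G_i = 10^(G_i,dB/10)
  Stage 1: F_1 = 10^(1.26/10) = 1.337, G_1 = 10^(17.2/10) = 52.48
  Stage 2: F_2 = 10^(1.74/10) = 1.493, G_2 = 10^(21.6/10) = 144.5
  Stage 3: F_3 = 10^(7.01/10) = 5.023, G_3 = 10^(−5.02/10) = 0.3148
Friis cascade:
  F = 1.337 + (1.493 − 1)/52.48 + (5.023 − 1)/7586 = 1.347
NF = 10 log₁₀(1.347) = 1.29 dB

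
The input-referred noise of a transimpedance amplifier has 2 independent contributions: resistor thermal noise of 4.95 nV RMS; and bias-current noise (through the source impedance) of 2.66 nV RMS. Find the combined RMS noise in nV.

5.62 nV

Uncorrelated sources add in power (mean-square): V_tot = √(ΣV_i²)
V_tot = √[(4.95×10⁻⁹)² + (2.66×10⁻⁹)²] = 5.62×10⁻⁹ V = 5.62 nV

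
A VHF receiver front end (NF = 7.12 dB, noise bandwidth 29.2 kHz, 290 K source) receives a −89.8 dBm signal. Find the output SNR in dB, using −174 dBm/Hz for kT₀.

Noise floor: N = −174 + 10 log₁₀(B) + NF
10 log₁₀(2.92×10⁴) = 44.65 dB
N = −174 + 44.65 + 7.12 = −122.23 dBm
SNR = P_sig − N = −89.8 − (−122.23) = 32.43 dB → 32.4 dB

32.4 dB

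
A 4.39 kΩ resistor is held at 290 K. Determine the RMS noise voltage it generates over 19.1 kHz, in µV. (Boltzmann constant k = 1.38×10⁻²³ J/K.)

V_n = √(4kTRB)
4kTRB = 4 × 1.38×10⁻²³ × 290 × 4.39×10³ × 1.91×10⁴ = 1.34×10⁻¹² V²
V_n = √(1.34×10⁻¹²) = 1.16×10⁻⁶ V = 1.16 µV

1.16 µV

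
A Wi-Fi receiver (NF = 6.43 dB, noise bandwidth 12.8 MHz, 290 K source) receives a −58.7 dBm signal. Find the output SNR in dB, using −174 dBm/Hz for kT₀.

Noise floor: N = −174 + 10 log₁₀(B) + NF
10 log₁₀(1.28×10⁷) = 71.07 dB
N = −174 + 71.07 + 6.43 = −96.50 dBm
SNR = P_sig − N = −58.7 − (−96.50) = 37.80 dB → 37.8 dB

37.8 dB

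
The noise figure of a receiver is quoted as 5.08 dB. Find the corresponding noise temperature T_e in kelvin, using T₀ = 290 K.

644 K

F = 10^(5.08/10) = 3.22107
T_e = (F − 1)·T₀ = (3.22107 − 1) × 290 = 644 K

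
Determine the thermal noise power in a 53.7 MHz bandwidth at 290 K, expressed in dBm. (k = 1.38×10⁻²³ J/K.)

−96.7 dBm

P_n = kTB = 1.38×10⁻²³ × 290 × 5.37×10⁷ = 2.15×10⁻¹³ W
In dBm: 10 log₁₀(2.15×10⁻¹³ / 10⁻³) = −96.7 dBm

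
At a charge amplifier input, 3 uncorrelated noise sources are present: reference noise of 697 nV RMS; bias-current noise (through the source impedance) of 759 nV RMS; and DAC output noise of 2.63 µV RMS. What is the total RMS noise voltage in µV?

Uncorrelated sources add in power (mean-square): V_tot = √(ΣV_i²)
V_tot = √[(6.97×10⁻⁷)² + (7.59×10⁻⁷)² + (2.63×10⁻⁶)²] = 2.82×10⁻⁶ V = 2.82 µV

2.82 µV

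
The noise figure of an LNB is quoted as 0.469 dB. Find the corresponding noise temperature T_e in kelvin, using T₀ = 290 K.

33.1 K

F = 10^(0.469/10) = 1.11404
T_e = (F − 1)·T₀ = (1.11404 − 1) × 290 = 33.1 K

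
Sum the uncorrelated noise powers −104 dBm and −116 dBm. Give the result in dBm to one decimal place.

Convert to linear, add, convert back:
P₁ = 3.98×10⁻¹⁴ W, P₂ = 2.51×10⁻¹⁵ W
P_tot = 4.23×10⁻¹⁴ W → 10 log₁₀(P_tot / 10⁻³) = −103.7 dBm

−103.7 dBm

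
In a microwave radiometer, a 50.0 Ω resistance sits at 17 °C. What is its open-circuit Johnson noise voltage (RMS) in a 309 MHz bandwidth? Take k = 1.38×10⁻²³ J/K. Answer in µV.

15.7 µV

T = 17 °C + 273.15 = 290.15 K
V_n = √(4kTRB)
4kTRB = 4 × 1.38×10⁻²³ × 290.15 × 5.00×10¹ × 3.09×10⁸ = 2.47×10⁻¹⁰ V²
V_n = √(2.47×10⁻¹⁰) = 1.57×10⁻⁵ V = 15.7 µV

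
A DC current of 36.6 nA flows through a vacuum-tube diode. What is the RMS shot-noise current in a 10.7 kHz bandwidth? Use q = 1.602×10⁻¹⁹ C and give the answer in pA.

11.2 pA

I_n = √(2qI·B)
2qI·B = 2 × 1.602×10⁻¹⁹ × 3.66×10⁻⁸ × 1.07×10⁴ = 1.25×10⁻²² A²
I_n = √(1.25×10⁻²²) = 1.12×10⁻¹¹ A = 11.2 pA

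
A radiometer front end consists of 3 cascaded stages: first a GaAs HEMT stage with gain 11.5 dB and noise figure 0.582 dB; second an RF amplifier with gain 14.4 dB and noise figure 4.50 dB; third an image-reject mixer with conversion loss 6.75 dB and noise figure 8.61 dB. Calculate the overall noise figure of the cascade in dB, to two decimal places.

1.10 dB

Convert to linear (a loss of L dB is a gain of −L dB): F_i = 10^(NF_i/10), G_i = 10^(G_i,dB/10)
  Stage 1: F_1 = 10^(0.582/10) = 1.143, G_1 = 10^(11.5/10) = 14.13
  Stage 2: F_2 = 10^(4.50/10) = 2.818, G_2 = 10^(14.4/10) = 27.54
  Stage 3: F_3 = 10^(8.61/10) = 7.261, G_3 = 10^(−6.75/10) = 0.2113
Friis cascade:
  F = 1.143 + (2.818 − 1)/14.13 + (7.261 − 1)/389.0 = 1.288
NF = 10 log₁₀(1.288) = 1.10 dB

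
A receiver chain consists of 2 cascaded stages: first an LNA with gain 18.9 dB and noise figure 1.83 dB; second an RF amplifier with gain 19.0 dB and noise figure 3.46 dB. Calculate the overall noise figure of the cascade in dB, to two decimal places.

1.87 dB

Convert to linear (a loss of L dB is a gain of −L dB): F_i = 10^(NF_i/10), G_i = 10^(G_i,dB/10)
  Stage 1: F_1 = 10^(1.83/10) = 1.524, G_1 = 10^(18.9/10) = 77.62
  Stage 2: F_2 = 10^(3.46/10) = 2.218, G_2 = 10^(19.0/10) = 79.43
Friis cascade:
  F = 1.524 + (2.218 − 1)/77.62 = 1.540
NF = 10 log₁₀(1.540) = 1.87 dB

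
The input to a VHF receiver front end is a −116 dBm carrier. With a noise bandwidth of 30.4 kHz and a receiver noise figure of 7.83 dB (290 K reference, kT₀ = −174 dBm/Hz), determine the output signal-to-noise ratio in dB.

5.3 dB

Noise floor: N = −174 + 10 log₁₀(B) + NF
10 log₁₀(3.04×10⁴) = 44.83 dB
N = −174 + 44.83 + 7.83 = −121.34 dBm
SNR = P_sig − N = −116 − (−121.34) = 5.34 dB → 5.3 dB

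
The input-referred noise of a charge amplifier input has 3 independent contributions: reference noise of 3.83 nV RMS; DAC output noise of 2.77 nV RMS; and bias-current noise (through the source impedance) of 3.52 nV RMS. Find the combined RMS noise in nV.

5.89 nV

Uncorrelated sources add in power (mean-square): V_tot = √(ΣV_i²)
V_tot = √[(3.83×10⁻⁹)² + (2.77×10⁻⁹)² + (3.52×10⁻⁹)²] = 5.89×10⁻⁹ V = 5.89 nV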